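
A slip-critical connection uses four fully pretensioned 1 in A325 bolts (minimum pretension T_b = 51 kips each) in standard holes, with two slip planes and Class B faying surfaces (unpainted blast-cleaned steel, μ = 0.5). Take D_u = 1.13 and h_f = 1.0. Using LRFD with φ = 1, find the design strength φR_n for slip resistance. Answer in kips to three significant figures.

231 kips

R_n = μ · D_u · h_f · T_b · n_s · n_b = 0.5 × 1.13 × 1.0 × 51 × 2 × 4 = 230.5 kips.
Design strength φR_n = 1 × 230.5 = 231 kips.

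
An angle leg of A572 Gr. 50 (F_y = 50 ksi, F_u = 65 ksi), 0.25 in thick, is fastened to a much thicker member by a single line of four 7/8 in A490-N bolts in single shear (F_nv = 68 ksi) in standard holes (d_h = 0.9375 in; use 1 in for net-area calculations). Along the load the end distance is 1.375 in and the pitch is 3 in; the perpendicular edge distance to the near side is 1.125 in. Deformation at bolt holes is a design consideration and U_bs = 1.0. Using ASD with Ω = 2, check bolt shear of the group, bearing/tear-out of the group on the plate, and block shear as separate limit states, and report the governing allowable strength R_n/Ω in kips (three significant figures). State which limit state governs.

Bolt shear: A_b = π·0.875²/4 = 0.6013 in²; R_n = 68 × 0.6013 × 4 × 1 = 163.6 kips → 163.6 / 2 = 81.8 kips.
Bearing: edge l_c = 0.9062, r_n = 17.67 kips; interior l_c = 2.062, r_n = 34.12 kips; R_n = 17.67 + 3·34.12 = 120 kips → 60 kips.
Block shear: A_gv = 2.594, A_nv = 1.719, A_nt = 0.1562 in²; R_n = min(0.6F_uA_nv, 0.6F_yA_gv) + U_bs·F_u·A_nt = 77.19 kips → 38.6 kips.
Block shear governs: 38.6 kips.

38.6 kips (block shear governs)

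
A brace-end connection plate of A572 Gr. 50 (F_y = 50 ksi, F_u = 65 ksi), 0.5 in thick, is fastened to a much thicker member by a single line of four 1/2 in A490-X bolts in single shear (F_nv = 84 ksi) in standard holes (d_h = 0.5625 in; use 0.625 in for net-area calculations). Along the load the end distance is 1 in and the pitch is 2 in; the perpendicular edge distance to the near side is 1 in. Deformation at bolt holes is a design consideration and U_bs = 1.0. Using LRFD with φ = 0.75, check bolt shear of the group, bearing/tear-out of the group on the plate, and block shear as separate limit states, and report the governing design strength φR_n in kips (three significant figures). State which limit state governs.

Bolt shear: A_b = π·0.5²/4 = 0.1963 in²; R_n = 84 × 0.1963 × 4 × 1 = 65.97 kips → 0.75 × 65.97 = 49.5 kips.
Bearing: edge l_c = 0.7188, r_n = 28.03 kips; interior l_c = 1.438, r_n = 39 kips; R_n = 28.03 + 3·39 = 145 kips → 109 kips.
Block shear: A_gv = 3.5, A_nv = 2.406, A_nt = 0.3438 in²; R_n = min(0.6F_uA_nv, 0.6F_yA_gv) + U_bs·F_u·A_nt = 116.2 kips → 87.1 kips.
Bolt shear governs: 49.5 kips.

49.5 kips (bolt shear governs)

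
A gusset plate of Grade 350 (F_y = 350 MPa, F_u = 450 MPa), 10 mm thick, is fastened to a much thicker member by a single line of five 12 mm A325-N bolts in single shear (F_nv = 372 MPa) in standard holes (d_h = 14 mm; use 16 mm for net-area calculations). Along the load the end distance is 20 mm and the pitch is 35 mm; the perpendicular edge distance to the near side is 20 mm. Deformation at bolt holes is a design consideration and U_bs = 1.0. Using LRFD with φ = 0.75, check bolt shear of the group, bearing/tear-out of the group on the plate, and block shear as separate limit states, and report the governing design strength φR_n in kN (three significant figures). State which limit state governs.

Bolt shear: A_b = π·12²/4 = 113.1 mm²; R_n = 372 × 113.1 × 5 × 1 / 1000 = 210.4 kN → 0.75 × 210.4 = 158 kN.
Bearing: edge l_c = 13, r_n = 70.2 kN; interior l_c = 21, r_n = 113.4 kN; R_n = 70.2 + 4·113.4 = 523.8 kN → 393 kN.
Block shear: A_gv = 1600, A_nv = 880, A_nt = 120 mm²; R_n = min(0.6F_uA_nv, 0.6F_yA_gv) + U_bs·F_u·A_nt = 291.6 kN → 219 kN.
Bolt shear governs: 158 kN.

158 kN (bolt shear governs)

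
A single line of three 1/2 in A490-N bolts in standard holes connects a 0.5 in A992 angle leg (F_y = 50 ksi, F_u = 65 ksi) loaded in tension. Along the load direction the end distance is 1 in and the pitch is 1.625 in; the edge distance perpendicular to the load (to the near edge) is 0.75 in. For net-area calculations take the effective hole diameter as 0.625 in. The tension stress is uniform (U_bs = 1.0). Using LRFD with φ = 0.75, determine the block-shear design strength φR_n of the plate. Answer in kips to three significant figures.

50 kips

Shear plane L_v = 1 + 2·1.625 = 4.25 in; A_gv = 4.25 × 0.5 = 2.125 in².
A_nv = (4.25 − 2.5·0.625) × 0.5 = 1.344 in².
A_nt = (0.75 − 0.5·0.625) × 0.5 = 0.2188 in².
0.6 F_u A_nv = 52.41 kips; 0.6 F_y A_gv = 63.75 kips → shear rupture governs the shear term.
R_n = 52.41 + 1.0 × 65 × 0.2188 = 66.62 kips.
Design strength φR_n = 0.75 × 66.62 = 50 kips.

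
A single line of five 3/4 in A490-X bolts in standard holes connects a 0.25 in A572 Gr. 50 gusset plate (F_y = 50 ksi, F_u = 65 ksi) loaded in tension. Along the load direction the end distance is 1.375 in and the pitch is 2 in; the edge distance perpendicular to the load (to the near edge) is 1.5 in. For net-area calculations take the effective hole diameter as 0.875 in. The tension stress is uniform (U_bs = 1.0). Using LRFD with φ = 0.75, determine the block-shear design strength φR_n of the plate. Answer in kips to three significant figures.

Shear plane L_v = 1.375 + 4·2 = 9.375 in; A_gv = 9.375 × 0.25 = 2.344 in².
A_nv = (9.375 − 4.5·0.875) × 0.25 = 1.359 in².
A_nt = (1.5 − 0.5·0.875) × 0.25 = 0.2656 in².
0.6 F_u A_nv = 53.02 kips; 0.6 F_y A_gv = 70.31 kips → shear rupture governs the shear term.
R_n = 53.02 + 1.0 × 65 × 0.2656 = 70.28 kips.
Design strength φR_n = 0.75 × 70.28 = 52.7 kips.

52.7 kips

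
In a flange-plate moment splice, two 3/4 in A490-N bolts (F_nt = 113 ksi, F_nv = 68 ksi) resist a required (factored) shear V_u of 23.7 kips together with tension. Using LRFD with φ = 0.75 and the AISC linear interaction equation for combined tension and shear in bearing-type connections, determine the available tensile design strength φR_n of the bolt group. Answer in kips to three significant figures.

A_b = π·0.75²/4 = 0.4418 in²; f_rv = 23.7 / (2 × 0.4418) = 26.82 ksi.
F'_nt = 1.3 F_nt − (F_nt / φF_nv) f_rv = 1.3·113 − (113/(0.75·68))·26.82 = 87.47 ksi, capped at F_nt → F'_nt = 87.47 ksi.
R_n = F'_nt · A_b · n = 87.47 × 0.4418 × 2 = 77.29 kips.
Design strength φR_n = 0.75 × 77.29 = 58 kips.

58 kips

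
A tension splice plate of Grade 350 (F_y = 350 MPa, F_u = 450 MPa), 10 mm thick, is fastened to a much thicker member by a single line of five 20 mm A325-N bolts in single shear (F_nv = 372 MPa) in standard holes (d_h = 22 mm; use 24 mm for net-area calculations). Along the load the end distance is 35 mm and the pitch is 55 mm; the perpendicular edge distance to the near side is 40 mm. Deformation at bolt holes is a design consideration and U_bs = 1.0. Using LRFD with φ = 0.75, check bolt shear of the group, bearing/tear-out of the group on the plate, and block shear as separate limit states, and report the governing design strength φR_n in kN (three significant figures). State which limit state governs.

392 kN (block shear governs)

Bolt shear: A_b = π·20²/4 = 314.2 mm²; R_n = 372 × 314.2 × 5 × 1 / 1000 = 584.3 kN → 0.75 × 584.3 = 438 kN.
Bearing: edge l_c = 24, r_n = 129.6 kN; interior l_c = 33, r_n = 178.2 kN; R_n = 129.6 + 4·178.2 = 842.4 kN → 632 kN.
Block shear: A_gv = 2550, A_nv = 1470, A_nt = 280 mm²; R_n = min(0.6F_uA_nv, 0.6F_yA_gv) + U_bs·F_u·A_nt = 522.9 kN → 392 kN.
Block shear governs: 392 kN.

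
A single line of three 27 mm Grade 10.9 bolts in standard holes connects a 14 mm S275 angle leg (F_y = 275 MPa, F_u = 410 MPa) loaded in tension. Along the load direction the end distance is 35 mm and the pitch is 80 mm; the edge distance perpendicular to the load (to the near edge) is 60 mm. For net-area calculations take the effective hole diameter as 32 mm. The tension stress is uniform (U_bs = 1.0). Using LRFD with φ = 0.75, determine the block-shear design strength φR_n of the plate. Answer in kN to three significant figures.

Shear plane L_v = 35 + 2·80 = 195 mm; A_gv = 195 × 14 = 2730 mm².
A_nv = (195 − 2.5·32) × 14 = 1610 mm².
A_nt = (60 − 0.5·32) × 14 = 616 mm².
0.6 F_u A_nv = 396.1 kN; 0.6 F_y A_gv = 450.4 kN → shear rupture governs the shear term.
R_n = 396.1 + 1.0 × 410 × 616 / 1000 = 648.6 kN.
Design strength φR_n = 0.75 × 648.6 = 486 kN.

486 kN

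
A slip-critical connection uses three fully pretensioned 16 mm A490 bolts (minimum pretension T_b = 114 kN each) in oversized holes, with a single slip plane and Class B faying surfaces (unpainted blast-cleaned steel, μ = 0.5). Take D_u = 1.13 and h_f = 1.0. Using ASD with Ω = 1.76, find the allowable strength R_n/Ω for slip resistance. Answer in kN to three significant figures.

110 kN

R_n = μ · D_u · h_f · T_b · n_s · n_b = 0.5 × 1.13 × 1.0 × 114 × 1 × 3 = 193.2 kN.
Allowable strength R_n/Ω = 193.2 / 1.76 = 110 kN.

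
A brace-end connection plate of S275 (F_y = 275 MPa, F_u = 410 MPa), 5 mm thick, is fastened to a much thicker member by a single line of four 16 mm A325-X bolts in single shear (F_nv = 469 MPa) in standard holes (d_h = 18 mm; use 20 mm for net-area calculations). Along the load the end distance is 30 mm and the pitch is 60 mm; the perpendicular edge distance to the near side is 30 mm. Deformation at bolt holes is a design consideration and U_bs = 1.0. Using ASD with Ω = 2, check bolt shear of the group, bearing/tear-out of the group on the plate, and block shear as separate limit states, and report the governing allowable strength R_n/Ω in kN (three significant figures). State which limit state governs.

107 kN (block shear governs)

Bolt shear: A_b = π·16²/4 = 201.1 mm²; R_n = 469 × 201.1 × 4 × 1 / 1000 = 377.2 kN → 377.2 / 2 = 189 kN.
Bearing: edge l_c = 21, r_n = 51.66 kN; interior l_c = 42, r_n = 78.72 kN; R_n = 51.66 + 3·78.72 = 287.8 kN → 144 kN.
Block shear: A_gv = 1050, A_nv = 700, A_nt = 100 mm²; R_n = min(0.6F_uA_nv, 0.6F_yA_gv) + U_bs·F_u·A_nt = 213.2 kN → 107 kN.
Block shear governs: 107 kN.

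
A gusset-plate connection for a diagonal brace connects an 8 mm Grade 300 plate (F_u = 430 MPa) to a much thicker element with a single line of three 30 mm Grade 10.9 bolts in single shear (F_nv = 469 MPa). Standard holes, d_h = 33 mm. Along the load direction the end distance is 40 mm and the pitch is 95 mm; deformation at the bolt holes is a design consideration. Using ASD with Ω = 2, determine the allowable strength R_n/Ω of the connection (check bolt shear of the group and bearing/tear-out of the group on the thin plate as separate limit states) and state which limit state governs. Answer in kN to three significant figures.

Bolt shear: A_b = π·30²/4 = 706.9 mm²; R_n = 469 × 706.9 × 3 × 1 / 1000 = 994.5 kN → 994.5 / 2 = 497 kN.
Bearing (1.2 l_c t F_u ≤ 2.4 d t F_u): upper limit = 2.4·30·8·430 / 1000 = 247.7 kN.
  Edge l_c = 40 − 33/2 = 23.5 → r_n = 97.01 kN; interior l_c = 95 − 33 = 62 → r_n = 247.7 kN.
  R_n,bearing = 1·97.01 + 2·247.7 = 592.4 kN → 592.4 / 2 = 296 kN.
Bearing governs: 296 kN.

296 kN (bearing governs)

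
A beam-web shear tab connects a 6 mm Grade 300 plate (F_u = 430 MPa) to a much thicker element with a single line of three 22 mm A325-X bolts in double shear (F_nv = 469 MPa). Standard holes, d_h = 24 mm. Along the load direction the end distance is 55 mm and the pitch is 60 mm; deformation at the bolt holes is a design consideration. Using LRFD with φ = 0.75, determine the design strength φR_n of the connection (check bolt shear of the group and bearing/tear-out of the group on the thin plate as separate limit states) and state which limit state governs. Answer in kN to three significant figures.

Bolt shear: A_b = π·22²/4 = 380.1 mm²; R_n = 469 × 380.1 × 3 × 2 / 1000 = 1070 kN → 0.75 × 1070 = 802 kN.
Bearing (1.2 l_c t F_u ≤ 2.4 d t F_u): upper limit = 2.4·22·6·430 / 1000 = 136.2 kN.
  Edge l_c = 55 − 24/2 = 43 → r_n = 133.1 kN; interior l_c = 60 − 24 = 36 → r_n = 111.5 kN.
  R_n,bearing = 1·133.1 + 2·111.5 = 356 kN → 0.75 × 356 = 267 kN.
Bearing governs: 267 kN.

267 kN (bearing governs)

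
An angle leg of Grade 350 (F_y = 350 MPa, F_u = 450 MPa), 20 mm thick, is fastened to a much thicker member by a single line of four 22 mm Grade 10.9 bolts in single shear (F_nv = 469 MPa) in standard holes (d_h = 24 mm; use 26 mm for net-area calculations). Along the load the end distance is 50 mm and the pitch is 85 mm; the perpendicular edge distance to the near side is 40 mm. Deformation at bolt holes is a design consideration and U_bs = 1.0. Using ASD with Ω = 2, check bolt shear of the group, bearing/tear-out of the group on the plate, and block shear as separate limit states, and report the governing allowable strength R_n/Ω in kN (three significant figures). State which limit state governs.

Bolt shear: A_b = π·22²/4 = 380.1 mm²; R_n = 469 × 380.1 × 4 × 1 / 1000 = 713.1 kN → 713.1 / 2 = 357 kN.
Bearing: edge l_c = 38, r_n = 410.4 kN; interior l_c = 61, r_n = 475.2 kN; R_n = 410.4 + 3·475.2 = 1836 kN → 918 kN.
Block shear: A_gv = 6100, A_nv = 4280, A_nt = 540 mm²; R_n = min(0.6F_uA_nv, 0.6F_yA_gv) + U_bs·F_u·A_nt = 1399 kN → 699 kN.
Bolt shear governs: 357 kN.

357 kN (bolt shear governs)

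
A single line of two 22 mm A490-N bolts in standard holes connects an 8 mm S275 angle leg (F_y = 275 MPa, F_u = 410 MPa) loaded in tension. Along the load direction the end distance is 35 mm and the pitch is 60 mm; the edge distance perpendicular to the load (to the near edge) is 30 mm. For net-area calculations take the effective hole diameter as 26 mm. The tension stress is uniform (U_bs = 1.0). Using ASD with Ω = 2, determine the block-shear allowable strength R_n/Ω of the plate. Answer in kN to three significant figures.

83 kN

Shear plane L_v = 35 + 1·60 = 95 mm; A_gv = 95 × 8 = 760 mm².
A_nv = (95 − 1.5·26) × 8 = 448 mm².
A_nt = (30 − 0.5·26) × 8 = 136 mm².
0.6 F_u A_nv = 110.2 kN; 0.6 F_y A_gv = 125.4 kN → shear rupture governs the shear term.
R_n = 110.2 + 1.0 × 410 × 136 / 1000 = 166 kN.
Allowable strength R_n/Ω = 166 / 2 = 83 kN.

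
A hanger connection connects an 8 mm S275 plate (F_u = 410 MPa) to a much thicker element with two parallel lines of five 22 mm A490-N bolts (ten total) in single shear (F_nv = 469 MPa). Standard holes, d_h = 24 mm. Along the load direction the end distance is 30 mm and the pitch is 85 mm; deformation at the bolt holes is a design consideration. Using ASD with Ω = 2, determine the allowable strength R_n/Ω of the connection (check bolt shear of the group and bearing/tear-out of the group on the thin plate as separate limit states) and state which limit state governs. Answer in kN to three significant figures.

Bolt shear: A_b = π·22²/4 = 380.1 mm²; R_n = 469 × 380.1 × 10 × 1 / 1000 = 1783 kN → 1783 / 2 = 891 kN.
Bearing (1.2 l_c t F_u ≤ 2.4 d t F_u): upper limit = 2.4·22·8·410 / 1000 = 173.2 kN.
  Edge l_c = 30 − 24/2 = 18 → r_n = 70.85 kN; interior l_c = 85 − 24 = 61 → r_n = 173.2 kN.
  R_n,bearing = 2·70.85 + 8·173.2 = 1527 kN → 1527 / 2 = 764 kN.
Bearing governs: 764 kN.

764 kN (bearing governs)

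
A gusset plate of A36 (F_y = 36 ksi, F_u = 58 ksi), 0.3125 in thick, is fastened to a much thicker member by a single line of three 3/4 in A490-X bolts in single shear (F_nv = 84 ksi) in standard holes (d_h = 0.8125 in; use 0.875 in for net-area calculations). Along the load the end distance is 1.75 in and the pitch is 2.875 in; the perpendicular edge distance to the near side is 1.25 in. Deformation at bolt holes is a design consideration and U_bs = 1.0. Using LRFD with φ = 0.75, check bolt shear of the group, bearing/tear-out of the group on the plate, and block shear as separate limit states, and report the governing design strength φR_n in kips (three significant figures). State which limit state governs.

49 kips (block shear governs)

Bolt shear: A_b = π·0.75²/4 = 0.4418 in²; R_n = 84 × 0.4418 × 3 × 1 = 111.3 kips → 0.75 × 111.3 = 83.5 kips.
Bearing: edge l_c = 1.344, r_n = 29.23 kips; interior l_c = 2.062, r_n = 32.62 kips; R_n = 29.23 + 2·32.62 = 94.48 kips → 70.9 kips.
Block shear: A_gv = 2.344, A_nv = 1.66, A_nt = 0.2539 in²; R_n = min(0.6F_uA_nv, 0.6F_yA_gv) + U_bs·F_u·A_nt = 65.35 kips → 49 kips.
Block shear governs: 49 kips.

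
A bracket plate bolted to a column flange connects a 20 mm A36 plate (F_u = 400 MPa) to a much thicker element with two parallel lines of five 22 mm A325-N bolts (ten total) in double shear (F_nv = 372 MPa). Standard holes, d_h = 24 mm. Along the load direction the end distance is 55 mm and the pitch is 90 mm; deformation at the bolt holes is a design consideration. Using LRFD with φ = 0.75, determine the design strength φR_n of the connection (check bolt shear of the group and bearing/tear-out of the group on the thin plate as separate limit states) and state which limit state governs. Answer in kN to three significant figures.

2120 kN (bolt shear governs)

Bolt shear: A_b = π·22²/4 = 380.1 mm²; R_n = 372 × 380.1 × 10 × 2 / 1000 = 2828 kN → 0.75 × 2828 = 2120 kN.
Bearing (1.2 l_c t F_u ≤ 2.4 d t F_u): upper limit = 2.4·22·20·400 / 1000 = 422.4 kN.
  Edge l_c = 55 − 24/2 = 43 → r_n = 412.8 kN; interior l_c = 90 − 24 = 66 → r_n = 422.4 kN.
  R_n,bearing = 2·412.8 + 8·422.4 = 4205 kN → 0.75 × 4205 = 3150 kN.
Bolt shear governs: 2120 kN.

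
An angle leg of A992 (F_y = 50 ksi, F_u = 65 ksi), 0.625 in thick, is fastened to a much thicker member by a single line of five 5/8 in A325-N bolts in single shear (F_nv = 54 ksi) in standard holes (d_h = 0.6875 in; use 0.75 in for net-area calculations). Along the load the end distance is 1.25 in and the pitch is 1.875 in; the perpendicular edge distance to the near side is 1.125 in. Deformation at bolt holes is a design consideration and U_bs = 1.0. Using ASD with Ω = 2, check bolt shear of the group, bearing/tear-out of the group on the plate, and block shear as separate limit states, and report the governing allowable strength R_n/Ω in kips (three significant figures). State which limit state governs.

41.4 kips (bolt shear governs)

Bolt shear: A_b = π·0.625²/4 = 0.3068 in²; R_n = 54 × 0.3068 × 5 × 1 = 82.83 kips → 82.83 / 2 = 41.4 kips.
Bearing: edge l_c = 0.9062, r_n = 44.18 kips; interior l_c = 1.188, r_n = 57.89 kips; R_n = 44.18 + 4·57.89 = 275.7 kips → 138 kips.
Block shear: A_gv = 5.469, A_nv = 3.359, A_nt = 0.4688 in²; R_n = min(0.6F_uA_nv, 0.6F_yA_gv) + U_bs·F_u·A_nt = 161.5 kips → 80.7 kips.
Bolt shear governs: 41.4 kips.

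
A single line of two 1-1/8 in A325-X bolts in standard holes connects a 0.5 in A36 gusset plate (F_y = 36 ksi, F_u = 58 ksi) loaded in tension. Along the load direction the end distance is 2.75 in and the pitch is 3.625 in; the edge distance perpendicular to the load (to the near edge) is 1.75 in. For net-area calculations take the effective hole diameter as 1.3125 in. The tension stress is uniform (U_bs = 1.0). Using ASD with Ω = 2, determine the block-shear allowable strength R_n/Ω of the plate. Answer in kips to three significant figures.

Shear plane L_v = 2.75 + 1·3.625 = 6.375 in; A_gv = 6.375 × 0.5 = 3.188 in².
A_nv = (6.375 − 1.5·1.3125) × 0.5 = 2.203 in².
A_nt = (1.75 − 0.5·1.3125) × 0.5 = 0.5469 in².
0.6 F_u A_nv = 76.67 kips; 0.6 F_y A_gv = 68.85 kips → shear yielding governs the shear term.
R_n = 68.85 + 1.0 × 58 × 0.5469 = 100.6 kips.
Allowable strength R_n/Ω = 100.6 / 2 = 50.3 kips.

50.3 kips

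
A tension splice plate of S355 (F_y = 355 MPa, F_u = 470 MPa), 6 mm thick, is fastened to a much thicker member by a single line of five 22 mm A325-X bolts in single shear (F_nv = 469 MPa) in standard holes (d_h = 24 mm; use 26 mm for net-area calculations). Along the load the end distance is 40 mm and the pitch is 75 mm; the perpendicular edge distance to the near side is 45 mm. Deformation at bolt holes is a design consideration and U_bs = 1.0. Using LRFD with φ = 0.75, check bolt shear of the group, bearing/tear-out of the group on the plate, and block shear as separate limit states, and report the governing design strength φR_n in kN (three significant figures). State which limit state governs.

Bolt shear: A_b = π·22²/4 = 380.1 mm²; R_n = 469 × 380.1 × 5 × 1 / 1000 = 891.4 kN → 0.75 × 891.4 = 669 kN.
Bearing: edge l_c = 28, r_n = 94.75 kN; interior l_c = 51, r_n = 148.9 kN; R_n = 94.75 + 4·148.9 = 690.3 kN → 518 kN.
Block shear: A_gv = 2040, A_nv = 1338, A_nt = 192 mm²; R_n = min(0.6F_uA_nv, 0.6F_yA_gv) + U_bs·F_u·A_nt = 467.6 kN → 351 kN.
Block shear governs: 351 kN.

351 kN (block shear governs)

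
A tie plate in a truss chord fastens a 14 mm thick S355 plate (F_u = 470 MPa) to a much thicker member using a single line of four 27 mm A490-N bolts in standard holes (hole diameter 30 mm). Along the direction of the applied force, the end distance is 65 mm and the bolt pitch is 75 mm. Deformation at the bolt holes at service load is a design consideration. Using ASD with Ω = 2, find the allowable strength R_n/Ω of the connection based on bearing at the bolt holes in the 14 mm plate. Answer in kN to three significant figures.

730 kN

Per bolt r_n = 1.2 l_c t F_u ≤ 2.4 d t F_u; upper limit = 2.4 × 27 × 14 × 470 / 1000 = 426.4 kN.
Edge bolt: l_c = 65 − 30/2 = 50 mm → 1.2 × 50 × 14 × 470 / 1000 = 394.8 → r_n = 394.8 kN.
Interior bolts: l_c = 75 − 30 = 45 mm → 1.2 × 45 × 14 × 470 / 1000 = 355.3 → r_n = 355.3 kN.
R_n = 1 × 394.8 + 3 × 355.3 = 1461 kN.
Allowable strength R_n/Ω = 1461 / 2 = 730 kN.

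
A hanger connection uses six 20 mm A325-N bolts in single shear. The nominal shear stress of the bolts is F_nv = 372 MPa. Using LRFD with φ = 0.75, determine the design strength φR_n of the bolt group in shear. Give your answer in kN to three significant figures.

526 kN

A_b = π × 20² / 4 = 314.2 mm².
R_n = F_nv · A_b · n · n_s = 372 × 314.2 × 6 × 1 / 1000 = 701.2 kN.
Design strength φR_n = 0.75 × 701.2 = 526 kN.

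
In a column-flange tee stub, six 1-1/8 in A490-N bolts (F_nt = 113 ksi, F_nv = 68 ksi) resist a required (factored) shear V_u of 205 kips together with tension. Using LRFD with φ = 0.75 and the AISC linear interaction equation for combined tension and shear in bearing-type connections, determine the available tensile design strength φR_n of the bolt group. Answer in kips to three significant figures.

316 kips

A_b = π·1.125²/4 = 0.994 in²; f_rv = 205 / (6 × 0.994) = 34.37 ksi.
F'_nt = 1.3 F_nt − (F_nt / φF_nv) f_rv = 1.3·113 − (113/(0.75·68))·34.37 = 70.74 ksi, capped at F_nt → F'_nt = 70.74 ksi.
R_n = F'_nt · A_b · n = 70.74 × 0.994 × 6 = 421.9 kips.
Design strength φR_n = 0.75 × 421.9 = 316 kips.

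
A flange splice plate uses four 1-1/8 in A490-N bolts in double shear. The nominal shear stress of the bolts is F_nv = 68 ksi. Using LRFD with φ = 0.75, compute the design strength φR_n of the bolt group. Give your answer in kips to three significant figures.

406 kips

A_b = π × 1.125² / 4 = 0.994 in².
R_n = F_nv · A_b · n · n_s = 68 × 0.994 × 4 × 2 = 540.7 kips.
Design strength φR_n = 0.75 × 540.7 = 406 kips.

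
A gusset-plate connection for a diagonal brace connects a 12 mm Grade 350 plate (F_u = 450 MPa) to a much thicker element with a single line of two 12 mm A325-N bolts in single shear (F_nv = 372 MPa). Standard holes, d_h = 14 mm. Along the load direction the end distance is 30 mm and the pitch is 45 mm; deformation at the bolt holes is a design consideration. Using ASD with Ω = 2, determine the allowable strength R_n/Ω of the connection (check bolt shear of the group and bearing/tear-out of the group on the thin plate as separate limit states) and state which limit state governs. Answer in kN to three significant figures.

Bolt shear: A_b = π·12²/4 = 113.1 mm²; R_n = 372 × 113.1 × 2 × 1 / 1000 = 84.14 kN → 84.14 / 2 = 42.1 kN.
Bearing (1.2 l_c t F_u ≤ 2.4 d t F_u): upper limit = 2.4·12·12·450 / 1000 = 155.5 kN.
  Edge l_c = 30 − 14/2 = 23 → r_n = 149 kN; interior l_c = 45 − 14 = 31 → r_n = 155.5 kN.
  R_n,bearing = 1·149 + 1·155.5 = 304.6 kN → 304.6 / 2 = 152 kN.
Bolt shear governs: 42.1 kN.

42.1 kN (bolt shear governs)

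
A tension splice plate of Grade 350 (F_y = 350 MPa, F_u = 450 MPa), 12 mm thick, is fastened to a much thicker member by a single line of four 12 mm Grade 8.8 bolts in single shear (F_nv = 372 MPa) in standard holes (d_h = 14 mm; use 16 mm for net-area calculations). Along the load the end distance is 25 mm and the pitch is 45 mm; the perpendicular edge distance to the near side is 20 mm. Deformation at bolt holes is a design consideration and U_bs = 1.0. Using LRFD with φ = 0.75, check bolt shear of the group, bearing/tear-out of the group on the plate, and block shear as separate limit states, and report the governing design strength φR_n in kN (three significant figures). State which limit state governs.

Bolt shear: A_b = π·12²/4 = 113.1 mm²; R_n = 372 × 113.1 × 4 × 1 / 1000 = 168.3 kN → 0.75 × 168.3 = 126 kN.
Bearing: edge l_c = 18, r_n = 116.6 kN; interior l_c = 31, r_n = 155.5 kN; R_n = 116.6 + 3·155.5 = 583.2 kN → 437 kN.
Block shear: A_gv = 1920, A_nv = 1248, A_nt = 144 mm²; R_n = min(0.6F_uA_nv, 0.6F_yA_gv) + U_bs·F_u·A_nt = 401.8 kN → 301 kN.
Bolt shear governs: 126 kN.

126 kN (bolt shear governs)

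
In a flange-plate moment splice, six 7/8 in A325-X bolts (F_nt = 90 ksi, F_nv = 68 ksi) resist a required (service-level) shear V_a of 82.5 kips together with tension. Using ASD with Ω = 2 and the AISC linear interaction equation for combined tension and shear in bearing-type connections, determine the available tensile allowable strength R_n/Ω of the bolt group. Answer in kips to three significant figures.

102 kips

A_b = π·0.875²/4 = 0.6013 in²; f_rv = 82.5 / (6 × 0.6013) = 22.87 ksi.
F'_nt = 1.3 F_nt − (Ω F_nt / F_nv) f_rv = 1.3·90 − (2·90/68)·22.87 = 56.47 ksi, capped at F_nt → F'_nt = 56.47 ksi.
R_n = F'_nt · A_b · n = 56.47 × 0.6013 × 6 = 203.7 kips.
Allowable strength R_n/Ω = 203.7 / 2 = 102 kips.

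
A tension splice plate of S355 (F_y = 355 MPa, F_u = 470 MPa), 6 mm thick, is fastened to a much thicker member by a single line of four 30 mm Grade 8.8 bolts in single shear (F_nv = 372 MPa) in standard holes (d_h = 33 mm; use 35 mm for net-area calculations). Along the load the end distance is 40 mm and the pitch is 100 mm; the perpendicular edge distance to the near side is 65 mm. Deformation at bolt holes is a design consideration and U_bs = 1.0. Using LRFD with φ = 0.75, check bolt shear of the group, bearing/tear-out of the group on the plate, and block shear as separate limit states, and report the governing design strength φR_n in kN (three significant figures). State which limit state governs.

376 kN (block shear governs)

Bolt shear: A_b = π·30²/4 = 706.9 mm²; R_n = 372 × 706.9 × 4 × 1 / 1000 = 1052 kN → 0.75 × 1052 = 789 kN.
Bearing: edge l_c = 23.5, r_n = 79.52 kN; interior l_c = 67, r_n = 203 kN; R_n = 79.52 + 3·203 = 688.6 kN → 516 kN.
Block shear: A_gv = 2040, A_nv = 1305, A_nt = 285 mm²; R_n = min(0.6F_uA_nv, 0.6F_yA_gv) + U_bs·F_u·A_nt = 502 kN → 376 kN.
Block shear governs: 376 kN.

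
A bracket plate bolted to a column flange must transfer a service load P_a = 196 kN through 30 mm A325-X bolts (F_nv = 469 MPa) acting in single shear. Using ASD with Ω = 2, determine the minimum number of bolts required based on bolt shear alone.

2 bolts

A_b = π·30²/4 = 706.9 mm².
Per-bolt allowable strength R_n/Ω = 469 × 706.9 × 1 / 1000 / 2 = 165.8 kN.
n ≥ 196 / 165.8 = 1.182 → use 2 bolts.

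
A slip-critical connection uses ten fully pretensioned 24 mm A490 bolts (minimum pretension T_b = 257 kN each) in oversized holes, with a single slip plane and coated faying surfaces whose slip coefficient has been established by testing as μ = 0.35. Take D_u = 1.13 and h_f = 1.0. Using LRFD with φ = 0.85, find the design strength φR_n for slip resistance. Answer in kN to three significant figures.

864 kN

R_n = μ · D_u · h_f · T_b · n_s · n_b = 0.35 × 1.13 × 1.0 × 257 × 1 × 10 = 1016 kN.
Design strength φR_n = 0.85 × 1016 = 864 kN.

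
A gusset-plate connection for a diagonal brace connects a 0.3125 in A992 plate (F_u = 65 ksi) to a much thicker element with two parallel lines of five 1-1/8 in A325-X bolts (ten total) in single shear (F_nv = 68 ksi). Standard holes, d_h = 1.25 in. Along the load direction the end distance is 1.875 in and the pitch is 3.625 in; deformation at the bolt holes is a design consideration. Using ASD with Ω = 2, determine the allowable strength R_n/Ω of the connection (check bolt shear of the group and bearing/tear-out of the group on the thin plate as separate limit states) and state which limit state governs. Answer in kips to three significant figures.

250 kips (bearing governs)

Bolt shear: A_b = π·1.125²/4 = 0.994 in²; R_n = 68 × 0.994 × 10 × 1 = 675.9 kips → 675.9 / 2 = 338 kips.
Bearing (1.2 l_c t F_u ≤ 2.4 d t F_u): upper limit = 2.4·1.125·0.3125·65 = 54.84 kips.
  Edge l_c = 1.875 − 1.25/2 = 1.25 → r_n = 30.47 kips; interior l_c = 3.625 − 1.25 = 2.375 → r_n = 54.84 kips.
  R_n,bearing = 2·30.47 + 8·54.84 = 499.7 kips → 499.7 / 2 = 250 kips.
Bearing governs: 250 kips.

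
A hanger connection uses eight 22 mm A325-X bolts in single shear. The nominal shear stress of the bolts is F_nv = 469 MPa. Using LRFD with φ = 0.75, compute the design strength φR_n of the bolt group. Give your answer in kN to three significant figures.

A_b = π × 22² / 4 = 380.1 mm².
R_n = F_nv · A_b · n · n_s = 469 × 380.1 × 8 × 1 / 1000 = 1426 kN.
Design strength φR_n = 0.75 × 1426 = 1070 kN.

1070 kN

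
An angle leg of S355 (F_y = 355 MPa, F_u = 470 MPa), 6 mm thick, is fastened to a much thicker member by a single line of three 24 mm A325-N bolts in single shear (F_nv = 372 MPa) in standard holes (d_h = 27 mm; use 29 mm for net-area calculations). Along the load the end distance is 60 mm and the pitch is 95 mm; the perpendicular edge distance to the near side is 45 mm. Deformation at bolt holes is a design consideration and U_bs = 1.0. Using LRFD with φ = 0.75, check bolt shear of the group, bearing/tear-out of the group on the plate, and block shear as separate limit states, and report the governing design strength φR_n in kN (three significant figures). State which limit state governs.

Bolt shear: A_b = π·24²/4 = 452.4 mm²; R_n = 372 × 452.4 × 3 × 1 / 1000 = 504.9 kN → 0.75 × 504.9 = 379 kN.
Bearing: edge l_c = 46.5, r_n = 157.4 kN; interior l_c = 68, r_n = 162.4 kN; R_n = 157.4 + 2·162.4 = 482.2 kN → 362 kN.
Block shear: A_gv = 1500, A_nv = 1065, A_nt = 183 mm²; R_n = min(0.6F_uA_nv, 0.6F_yA_gv) + U_bs·F_u·A_nt = 386.3 kN → 290 kN.
Block shear governs: 290 kN.

290 kN (block shear governs)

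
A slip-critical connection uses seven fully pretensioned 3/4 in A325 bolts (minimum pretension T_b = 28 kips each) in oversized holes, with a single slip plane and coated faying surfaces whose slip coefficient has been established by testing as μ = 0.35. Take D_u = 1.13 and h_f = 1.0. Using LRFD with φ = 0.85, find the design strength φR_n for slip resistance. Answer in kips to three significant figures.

R_n = μ · D_u · h_f · T_b · n_s · n_b = 0.35 × 1.13 × 1.0 × 28 × 1 × 7 = 77.52 kips.
Design strength φR_n = 0.85 × 77.52 = 65.9 kips.

65.9 kips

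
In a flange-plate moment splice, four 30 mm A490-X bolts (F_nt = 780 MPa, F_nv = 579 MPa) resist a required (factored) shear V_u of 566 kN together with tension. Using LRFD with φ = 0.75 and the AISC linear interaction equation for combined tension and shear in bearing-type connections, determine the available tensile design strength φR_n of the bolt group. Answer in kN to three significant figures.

A_b = π·30²/4 = 706.9 mm²; f_rv = 566 × 1000 / (4 × 706.9) = 200.2 MPa.
F'_nt = 1.3 F_nt − (F_nt / φF_nv) f_rv = 1.3·780 − (780/(0.75·579))·200.2 = 654.4 MPa, capped at F_nt → F'_nt = 654.4 MPa.
R_n = F'_nt · A_b · n = 654.4 × 706.9 × 4 / 1000 = 1850 kN.
Design strength φR_n = 0.75 × 1850 = 1390 kN.

1390 kN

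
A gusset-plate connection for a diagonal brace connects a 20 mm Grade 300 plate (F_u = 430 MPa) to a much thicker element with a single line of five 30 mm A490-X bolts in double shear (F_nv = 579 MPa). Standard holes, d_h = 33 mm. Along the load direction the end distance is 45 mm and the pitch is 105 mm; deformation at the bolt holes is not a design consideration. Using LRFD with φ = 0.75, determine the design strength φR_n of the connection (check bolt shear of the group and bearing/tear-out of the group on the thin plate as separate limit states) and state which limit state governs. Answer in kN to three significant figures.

2600 kN (bearing governs)

Bolt shear: A_b = π·30²/4 = 706.9 mm²; R_n = 579 × 706.9 × 5 × 2 / 1000 = 4093 kN → 0.75 × 4093 = 3070 kN.
Bearing (1.5 l_c t F_u ≤ 3.0 d t F_u): upper limit = 3.0·30·20·430 / 1000 = 774 kN.
  Edge l_c = 45 − 33/2 = 28.5 → r_n = 367.7 kN; interior l_c = 105 − 33 = 72 → r_n = 774 kN.
  R_n,bearing = 1·367.7 + 4·774 = 3464 kN → 0.75 × 3464 = 2600 kN.
Bearing governs: 2600 kN.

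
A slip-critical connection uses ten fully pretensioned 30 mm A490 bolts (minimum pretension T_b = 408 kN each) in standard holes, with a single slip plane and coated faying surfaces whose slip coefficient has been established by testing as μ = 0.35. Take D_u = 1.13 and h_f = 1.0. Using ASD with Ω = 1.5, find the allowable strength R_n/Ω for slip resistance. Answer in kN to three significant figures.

1080 kN

R_n = μ · D_u · h_f · T_b · n_s · n_b = 0.35 × 1.13 × 1.0 × 408 × 1 × 10 = 1614 kN.
Allowable strength R_n/Ω = 1614 / 1.5 = 1080 kN.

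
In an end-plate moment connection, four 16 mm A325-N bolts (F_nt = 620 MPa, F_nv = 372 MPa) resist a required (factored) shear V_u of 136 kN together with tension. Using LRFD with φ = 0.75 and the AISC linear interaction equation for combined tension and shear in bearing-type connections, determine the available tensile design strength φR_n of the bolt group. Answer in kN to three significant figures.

260 kN

A_b = π·16²/4 = 201.1 mm²; f_rv = 136 × 1000 / (4 × 201.1) = 169.1 MPa.
F'_nt = 1.3 F_nt − (F_nt / φF_nv) f_rv = 1.3·620 − (620/(0.75·372))·169.1 = 430.2 MPa, capped at F_nt → F'_nt = 430.2 MPa.
R_n = F'_nt · A_b · n = 430.2 × 201.1 × 4 / 1000 = 346 kN.
Design strength φR_n = 0.75 × 346 = 260 kN.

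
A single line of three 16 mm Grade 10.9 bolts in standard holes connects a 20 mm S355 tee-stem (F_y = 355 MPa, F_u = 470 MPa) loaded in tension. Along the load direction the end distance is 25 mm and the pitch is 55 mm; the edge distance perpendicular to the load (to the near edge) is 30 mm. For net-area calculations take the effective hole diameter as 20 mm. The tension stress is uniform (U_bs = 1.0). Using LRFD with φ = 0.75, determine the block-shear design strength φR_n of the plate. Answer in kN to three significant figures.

Shear plane L_v = 25 + 2·55 = 135 mm; A_gv = 135 × 20 = 2700 mm².
A_nv = (135 − 2.5·20) × 20 = 1700 mm².
A_nt = (30 − 0.5·20) × 20 = 400 mm².
0.6 F_u A_nv = 479.4 kN; 0.6 F_y A_gv = 575.1 kN → shear rupture governs the shear term.
R_n = 479.4 + 1.0 × 470 × 400 / 1000 = 667.4 kN.
Design strength φR_n = 0.75 × 667.4 = 501 kN.

501 kN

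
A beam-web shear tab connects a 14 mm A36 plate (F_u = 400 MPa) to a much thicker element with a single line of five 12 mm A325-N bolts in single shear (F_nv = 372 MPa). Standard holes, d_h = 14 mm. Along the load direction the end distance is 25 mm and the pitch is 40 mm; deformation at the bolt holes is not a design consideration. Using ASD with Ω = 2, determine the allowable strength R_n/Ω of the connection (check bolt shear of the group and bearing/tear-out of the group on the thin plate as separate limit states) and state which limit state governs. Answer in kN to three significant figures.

Bolt shear: A_b = π·12²/4 = 113.1 mm²; R_n = 372 × 113.1 × 5 × 1 / 1000 = 210.4 kN → 210.4 / 2 = 105 kN.
Bearing (1.5 l_c t F_u ≤ 3.0 d t F_u): upper limit = 3.0·12·14·400 / 1000 = 201.6 kN.
  Edge l_c = 25 − 14/2 = 18 → r_n = 151.2 kN; interior l_c = 40 − 14 = 26 → r_n = 201.6 kN.
  R_n,bearing = 1·151.2 + 4·201.6 = 957.6 kN → 957.6 / 2 = 479 kN.
Bolt shear governs: 105 kN.

105 kN (bolt shear governs)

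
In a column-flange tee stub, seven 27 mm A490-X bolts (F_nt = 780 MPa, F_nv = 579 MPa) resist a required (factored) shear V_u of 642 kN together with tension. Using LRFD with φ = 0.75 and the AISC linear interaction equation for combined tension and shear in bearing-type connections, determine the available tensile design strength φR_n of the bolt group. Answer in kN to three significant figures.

2180 kN

A_b = π·27²/4 = 572.6 mm²; f_rv = 642 × 1000 / (7 × 572.6) = 160.2 MPa.
F'_nt = 1.3 F_nt − (F_nt / φF_nv) f_rv = 1.3·780 − (780/(0.75·579))·160.2 = 726.3 MPa, capped at F_nt → F'_nt = 726.3 MPa.
R_n = F'_nt · A_b · n = 726.3 × 572.6 × 7 / 1000 = 2911 kN.
Design strength φR_n = 0.75 × 2911 = 2180 kN.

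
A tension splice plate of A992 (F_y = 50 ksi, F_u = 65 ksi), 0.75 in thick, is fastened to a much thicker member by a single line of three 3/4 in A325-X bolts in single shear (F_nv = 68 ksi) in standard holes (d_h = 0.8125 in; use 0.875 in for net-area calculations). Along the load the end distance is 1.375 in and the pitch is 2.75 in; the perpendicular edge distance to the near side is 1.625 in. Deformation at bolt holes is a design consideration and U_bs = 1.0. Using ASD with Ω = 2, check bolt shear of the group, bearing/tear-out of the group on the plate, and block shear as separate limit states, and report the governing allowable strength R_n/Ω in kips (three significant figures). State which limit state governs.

Bolt shear: A_b = π·0.75²/4 = 0.4418 in²; R_n = 68 × 0.4418 × 3 × 1 = 90.12 kips → 90.12 / 2 = 45.1 kips.
Bearing: edge l_c = 0.9688, r_n = 56.67 kips; interior l_c = 1.938, r_n = 87.75 kips; R_n = 56.67 + 2·87.75 = 232.2 kips → 116 kips.
Block shear: A_gv = 5.156, A_nv = 3.516, A_nt = 0.8906 in²; R_n = min(0.6F_uA_nv, 0.6F_yA_gv) + U_bs·F_u·A_nt = 195 kips → 97.5 kips.
Bolt shear governs: 45.1 kips.

45.1 kips (bolt shear governs)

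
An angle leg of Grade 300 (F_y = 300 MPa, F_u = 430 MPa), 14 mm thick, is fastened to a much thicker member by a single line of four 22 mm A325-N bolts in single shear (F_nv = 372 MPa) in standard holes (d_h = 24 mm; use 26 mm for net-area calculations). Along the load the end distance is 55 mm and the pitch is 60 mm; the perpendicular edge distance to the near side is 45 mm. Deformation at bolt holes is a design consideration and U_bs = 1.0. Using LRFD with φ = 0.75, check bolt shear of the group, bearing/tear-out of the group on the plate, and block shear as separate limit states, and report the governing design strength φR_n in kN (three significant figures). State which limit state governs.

424 kN (bolt shear governs)

Bolt shear: A_b = π·22²/4 = 380.1 mm²; R_n = 372 × 380.1 × 4 × 1 / 1000 = 565.6 kN → 0.75 × 565.6 = 424 kN.
Bearing: edge l_c = 43, r_n = 310.6 kN; interior l_c = 36, r_n = 260.1 kN; R_n = 310.6 + 3·260.1 = 1091 kN → 818 kN.
Block shear: A_gv = 3290, A_nv = 2016, A_nt = 448 mm²; R_n = min(0.6F_uA_nv, 0.6F_yA_gv) + U_bs·F_u·A_nt = 712.8 kN → 535 kN.
Bolt shear governs: 424 kN.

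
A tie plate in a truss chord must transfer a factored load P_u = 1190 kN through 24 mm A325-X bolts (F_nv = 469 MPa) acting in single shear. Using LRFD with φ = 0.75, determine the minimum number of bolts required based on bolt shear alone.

A_b = π·24²/4 = 452.4 mm².
Per-bolt design strength φR_n = 0.75 × 469 × 452.4 × 1 / 1000 = 159.1 kN.
n ≥ 1190 / 159.1 = 7.478 → use 8 bolts.

8 bolts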